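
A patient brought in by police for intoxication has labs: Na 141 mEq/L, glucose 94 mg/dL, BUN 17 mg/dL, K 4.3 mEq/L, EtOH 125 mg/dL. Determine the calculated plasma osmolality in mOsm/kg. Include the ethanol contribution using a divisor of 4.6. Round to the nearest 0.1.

Calculated osmolality = 2·Na + glucose/18 + BUN/2.8 + ethanol/4.6
= 2·141 + 94/18 + 17/2.8 + 125/4.6
= 282 + 5.22 + 6.07 + 27.17
= 320.46 mOsm/kg

320.5 mOsm/kg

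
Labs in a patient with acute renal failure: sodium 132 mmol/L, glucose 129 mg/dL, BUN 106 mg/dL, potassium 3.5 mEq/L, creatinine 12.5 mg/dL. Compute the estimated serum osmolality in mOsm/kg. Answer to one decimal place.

Calculated osmolality = 2·Na + glucose/18 + BUN/2.8
= 2·132 + 129/18 + 106/2.8
= 264 + 7.17 + 37.86
= 309.03 mOsm/kg

309.0 mOsm/kg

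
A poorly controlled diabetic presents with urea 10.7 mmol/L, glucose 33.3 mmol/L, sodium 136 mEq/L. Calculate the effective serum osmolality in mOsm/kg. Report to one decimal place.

305.3 mOsm/kg

Effective osmolality excludes urea (freely permeant across cell membranes):
2·Na + glucose
= 2·136 + 33.3
= 272 + 33.3
= 305.3 mOsm/kg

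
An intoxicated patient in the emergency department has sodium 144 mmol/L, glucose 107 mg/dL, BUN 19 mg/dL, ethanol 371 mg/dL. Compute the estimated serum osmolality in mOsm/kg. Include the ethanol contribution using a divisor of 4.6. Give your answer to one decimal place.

381.4 mOsm/kg

Calculated osmolality = 2·Na + glucose/18 + BUN/2.8 + ethanol/4.6
= 2·144 + 107/18 + 19/2.8 + 371/4.6
= 288 + 5.94 + 6.79 + 80.65
= 381.38 mOsm/kg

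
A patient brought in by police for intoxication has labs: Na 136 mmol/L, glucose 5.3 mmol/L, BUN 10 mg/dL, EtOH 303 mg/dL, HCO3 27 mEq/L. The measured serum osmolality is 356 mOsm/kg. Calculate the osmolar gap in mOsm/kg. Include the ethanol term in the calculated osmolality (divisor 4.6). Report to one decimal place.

9.3 mOsm/kg

Calculated osmolality = 2·Na + glucose + BUN/2.8 + ethanol/4.6
= 2·136 + 5.3 + 10/2.8 + 303/4.6
= 272 + 5.30 + 3.57 + 65.87
= 346.74 mOsm/kg ≈ 346.7 mOsm/kg
Osmolar gap = measured − calculated = 356 − 346.7 = 9.3 mOsm/kg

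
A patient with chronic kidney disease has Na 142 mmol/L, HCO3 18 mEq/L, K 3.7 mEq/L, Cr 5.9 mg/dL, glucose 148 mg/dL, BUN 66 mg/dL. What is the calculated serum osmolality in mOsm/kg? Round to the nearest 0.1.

Calculated osmolality = 2·Na + glucose/18 + BUN/2.8
= 2·142 + 148/18 + 66/2.8
= 284 + 8.22 + 23.57
= 315.79 mOsm/kg

315.8 mOsm/kg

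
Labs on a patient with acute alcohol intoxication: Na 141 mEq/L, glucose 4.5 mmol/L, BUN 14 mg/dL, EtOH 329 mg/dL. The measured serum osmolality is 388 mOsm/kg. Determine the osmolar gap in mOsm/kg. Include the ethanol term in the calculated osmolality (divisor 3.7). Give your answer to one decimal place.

Calculated osmolality = 2·Na + glucose + BUN/2.8 + ethanol/3.7
= 2·141 + 4.5 + 14/2.8 + 329/3.7
= 282 + 4.50 + 5 + 88.92
= 380.42 mOsm/kg ≈ 380.4 mOsm/kg
Osmolar gap = measured − calculated = 388 − 380.4 = 7.6 mOsm/kg

7.6 mOsm/kg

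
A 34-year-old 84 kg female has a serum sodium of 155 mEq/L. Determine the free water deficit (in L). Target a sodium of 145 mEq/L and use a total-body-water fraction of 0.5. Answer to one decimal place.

2.9 L

TBW = 0.5 · 84 = 42 L
Free water deficit = TBW · (Na/145 − 1)
= 42 · (155/145 − 1)
= 42 · 0.069
= 2.9 L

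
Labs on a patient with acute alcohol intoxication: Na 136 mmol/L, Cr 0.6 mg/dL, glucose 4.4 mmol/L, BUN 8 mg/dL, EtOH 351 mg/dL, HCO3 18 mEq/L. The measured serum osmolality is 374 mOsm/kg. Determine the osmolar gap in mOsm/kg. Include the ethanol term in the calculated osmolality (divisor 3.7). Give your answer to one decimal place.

-0.1 mOsm/kg

Calculated osmolality = 2·Na + glucose + BUN/2.8 + ethanol/3.7
= 2·136 + 4.4 + 8/2.8 + 351/3.7
= 272 + 4.40 + 2.86 + 94.86
= 374.12 mOsm/kg ≈ 374.1 mOsm/kg
Osmolar gap = measured − calculated = 374 − 374.1 = -0.1 mOsm/kg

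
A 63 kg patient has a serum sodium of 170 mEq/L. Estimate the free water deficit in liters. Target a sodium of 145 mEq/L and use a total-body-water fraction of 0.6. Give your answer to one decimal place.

TBW = 0.6 · 63 = 37.8 L
Free water deficit = TBW · (Na/145 − 1)
= 37.8 · (170/145 − 1)
= 37.8 · 0.1724
= 6.52 L

6.5 L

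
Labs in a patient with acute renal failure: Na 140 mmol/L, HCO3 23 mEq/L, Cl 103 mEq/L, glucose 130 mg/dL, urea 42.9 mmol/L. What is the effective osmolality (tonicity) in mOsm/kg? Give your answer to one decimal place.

287.2 mOsm/kg

Effective osmolality excludes urea (freely permeant across cell membranes):
2·Na + glucose/18
= 2·140 + 130/18
= 280 + 7.22
= 287.22 mOsm/kg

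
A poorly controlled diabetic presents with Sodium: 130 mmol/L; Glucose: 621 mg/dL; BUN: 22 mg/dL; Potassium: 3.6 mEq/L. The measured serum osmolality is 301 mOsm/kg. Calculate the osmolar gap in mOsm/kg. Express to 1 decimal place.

Calculated osmolality = 2·Na + glucose/18 + BUN/2.8
= 2·130 + 621/18 + 22/2.8
= 260 + 34.50 + 7.86
= 302.36 mOsm/kg ≈ 302.4 mOsm/kg
Osmolar gap = measured − calculated = 301 − 302.4 = -1.4 mOsm/kg

-1.4 mOsm/kg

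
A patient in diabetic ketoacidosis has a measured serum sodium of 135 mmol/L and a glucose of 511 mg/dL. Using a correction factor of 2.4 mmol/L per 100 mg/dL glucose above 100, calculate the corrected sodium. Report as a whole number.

145 mmol/L

Corrected Na = measured Na + 2.4 · (glucose − 100)/100
= 135 + 2.4 · (511 − 100)/100
= 135 + 9.9
= 144.9 mmol/L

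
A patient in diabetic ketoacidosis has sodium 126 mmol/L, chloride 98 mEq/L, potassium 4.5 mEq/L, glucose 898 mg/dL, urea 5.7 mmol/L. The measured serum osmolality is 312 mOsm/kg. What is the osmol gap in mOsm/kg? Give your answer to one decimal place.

4.4 mOsm/kg

Calculated osmolality = 2·Na + glucose/18 + urea
= 2·126 + 898/18 + 5.7
= 252 + 49.89 + 5.70
= 307.59 mOsm/kg ≈ 307.6 mOsm/kg
Osmolar gap = measured − calculated = 312 − 307.6 = 4.4 mOsm/kg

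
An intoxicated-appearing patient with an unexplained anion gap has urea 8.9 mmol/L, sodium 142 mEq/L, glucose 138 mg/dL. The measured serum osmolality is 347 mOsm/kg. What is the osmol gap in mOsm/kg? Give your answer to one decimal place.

46.4 mOsm/kg

Calculated osmolality = 2·Na + glucose/18 + urea
= 2·142 + 138/18 + 8.9
= 284 + 7.67 + 8.90
= 300.57 mOsm/kg ≈ 300.6 mOsm/kg
Osmolar gap = measured − calculated = 347 − 300.6 = 46.4 mOsm/kg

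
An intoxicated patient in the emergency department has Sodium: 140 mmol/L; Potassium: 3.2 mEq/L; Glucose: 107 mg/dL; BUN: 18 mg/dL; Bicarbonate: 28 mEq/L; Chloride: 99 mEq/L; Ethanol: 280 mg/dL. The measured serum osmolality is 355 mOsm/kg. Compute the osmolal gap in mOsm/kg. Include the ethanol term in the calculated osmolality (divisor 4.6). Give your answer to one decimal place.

1.8 mOsm/kg

Calculated osmolality = 2·Na + glucose/18 + BUN/2.8 + ethanol/4.6
= 2·140 + 107/18 + 18/2.8 + 280/4.6
= 280 + 5.94 + 6.43 + 60.87
= 353.24 mOsm/kg ≈ 353.2 mOsm/kg
Osmolar gap = measured − calculated = 355 − 353.2 = 1.8 mOsm/kg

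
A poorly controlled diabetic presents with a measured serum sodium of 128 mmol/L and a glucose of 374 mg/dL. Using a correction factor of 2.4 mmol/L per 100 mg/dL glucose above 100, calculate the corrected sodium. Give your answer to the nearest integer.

135 mmol/L

Corrected Na = measured Na + 2.4 · (glucose − 100)/100
= 128 + 2.4 · (374 − 100)/100
= 128 + 6.6
= 134.6 mmol/L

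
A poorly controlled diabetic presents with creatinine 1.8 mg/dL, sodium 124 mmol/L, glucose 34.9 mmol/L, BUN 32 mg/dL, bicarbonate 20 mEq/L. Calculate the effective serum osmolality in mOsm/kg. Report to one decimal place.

282.9 mOsm/kg

Effective osmolality excludes urea (freely permeant across cell membranes):
2·Na + glucose
= 2·124 + 34.9
= 248 + 34.9
= 282.9 mOsm/kg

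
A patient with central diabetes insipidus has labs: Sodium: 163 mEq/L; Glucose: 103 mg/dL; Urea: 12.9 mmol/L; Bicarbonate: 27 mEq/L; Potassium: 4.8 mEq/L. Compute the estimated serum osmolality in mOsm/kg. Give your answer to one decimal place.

344.6 mOsm/kg

Calculated osmolality = 2·Na + glucose/18 + urea
= 2·163 + 103/18 + 12.9
= 326 + 5.72 + 12.90
= 344.62 mOsm/kg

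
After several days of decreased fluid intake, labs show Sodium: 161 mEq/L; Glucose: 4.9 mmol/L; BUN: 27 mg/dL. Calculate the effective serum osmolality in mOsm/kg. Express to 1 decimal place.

326.9 mOsm/kg

Effective osmolality excludes urea (freely permeant across cell membranes):
2·Na + glucose
= 2·161 + 4.9
= 322 + 4.9
= 326.9 mOsm/kg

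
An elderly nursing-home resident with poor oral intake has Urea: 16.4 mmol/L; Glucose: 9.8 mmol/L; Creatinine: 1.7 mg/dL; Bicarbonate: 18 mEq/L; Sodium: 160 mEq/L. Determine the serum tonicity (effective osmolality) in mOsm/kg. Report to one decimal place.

Effective osmolality excludes urea (freely permeant across cell membranes):
2·Na + glucose
= 2·160 + 9.8
= 320 + 9.8
= 329.8 mOsm/kg

329.8 mOsm/kg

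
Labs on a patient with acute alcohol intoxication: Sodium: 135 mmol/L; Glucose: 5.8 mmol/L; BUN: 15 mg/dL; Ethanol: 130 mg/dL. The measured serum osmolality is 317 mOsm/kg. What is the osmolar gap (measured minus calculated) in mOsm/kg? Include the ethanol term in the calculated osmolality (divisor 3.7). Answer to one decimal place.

0.7 mOsm/kg

Calculated osmolality = 2·Na + glucose + BUN/2.8 + ethanol/3.7
= 2·135 + 5.8 + 15/2.8 + 130/3.7
= 270 + 5.80 + 5.36 + 35.14
= 316.3 mOsm/kg ≈ 316.3 mOsm/kg
Osmolar gap = measured − calculated = 317 − 316.3 = 0.7 mOsm/kg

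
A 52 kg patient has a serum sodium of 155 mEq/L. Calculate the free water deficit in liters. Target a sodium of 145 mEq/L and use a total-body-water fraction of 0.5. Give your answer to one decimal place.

1.8 L

TBW = 0.5 · 52 = 26 L
Free water deficit = TBW · (Na/145 − 1)
= 26 · (155/145 − 1)
= 26 · 0.069
= 1.79 L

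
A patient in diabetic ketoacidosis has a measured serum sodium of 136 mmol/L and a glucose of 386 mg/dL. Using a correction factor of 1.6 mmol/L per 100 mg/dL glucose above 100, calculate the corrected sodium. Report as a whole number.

Corrected Na = measured Na + 1.6 · (glucose − 100)/100
= 136 + 1.6 · (386 − 100)/100
= 136 + 4.6
= 140.6 mmol/L

141 mmol/L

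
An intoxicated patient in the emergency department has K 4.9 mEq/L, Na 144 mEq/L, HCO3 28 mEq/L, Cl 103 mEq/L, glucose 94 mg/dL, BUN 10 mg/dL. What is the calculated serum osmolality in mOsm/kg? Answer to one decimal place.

296.8 mOsm/kg

Calculated osmolality = 2·Na + glucose/18 + BUN/2.8
= 2·144 + 94/18 + 10/2.8
= 288 + 5.22 + 3.57
= 296.79 mOsm/kg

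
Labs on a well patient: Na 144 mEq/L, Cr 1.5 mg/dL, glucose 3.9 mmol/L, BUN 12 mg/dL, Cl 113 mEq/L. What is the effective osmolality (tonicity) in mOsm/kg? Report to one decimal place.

291.9 mOsm/kg

Effective osmolality excludes urea (freely permeant across cell membranes):
2·Na + glucose
= 2·144 + 3.9
= 288 + 3.9
= 291.9 mOsm/kg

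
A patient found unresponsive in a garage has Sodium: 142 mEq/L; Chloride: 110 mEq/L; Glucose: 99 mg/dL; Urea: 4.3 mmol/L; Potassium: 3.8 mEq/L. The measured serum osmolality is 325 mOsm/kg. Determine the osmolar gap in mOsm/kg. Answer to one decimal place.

Calculated osmolality = 2·Na + glucose/18 + urea
= 2·142 + 99/18 + 4.3
= 284 + 5.50 + 4.30
= 293.8 mOsm/kg ≈ 293.8 mOsm/kg
Osmolar gap = measured − calculated = 325 − 293.8 = 31.2 mOsm/kg

31.2 mOsm/kg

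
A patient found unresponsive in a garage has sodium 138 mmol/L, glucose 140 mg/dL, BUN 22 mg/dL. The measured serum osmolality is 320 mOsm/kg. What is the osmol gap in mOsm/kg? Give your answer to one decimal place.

Calculated osmolality = 2·Na + glucose/18 + BUN/2.8
= 2·138 + 140/18 + 22/2.8
= 276 + 7.78 + 7.86
= 291.64 mOsm/kg ≈ 291.6 mOsm/kg
Osmolar gap = measured − calculated = 320 − 291.6 = 28.4 mOsm/kg

28.4 mOsm/kg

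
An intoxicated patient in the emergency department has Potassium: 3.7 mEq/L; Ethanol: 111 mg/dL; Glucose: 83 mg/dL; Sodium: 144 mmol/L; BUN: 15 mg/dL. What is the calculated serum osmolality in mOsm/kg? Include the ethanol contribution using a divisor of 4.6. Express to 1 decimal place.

322.1 mOsm/kg

Calculated osmolality = 2·Na + glucose/18 + BUN/2.8 + ethanol/4.6
= 2·144 + 83/18 + 15/2.8 + 111/4.6
= 288 + 4.61 + 5.36 + 24.13
= 322.1 mOsm/kg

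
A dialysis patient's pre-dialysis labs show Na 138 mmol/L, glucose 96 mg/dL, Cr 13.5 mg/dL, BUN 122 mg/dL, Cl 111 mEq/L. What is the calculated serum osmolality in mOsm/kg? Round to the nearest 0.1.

324.9 mOsm/kg

Calculated osmolality = 2·Na + glucose/18 + BUN/2.8
= 2·138 + 96/18 + 122/2.8
= 276 + 5.33 + 43.57
= 324.9 mOsm/kg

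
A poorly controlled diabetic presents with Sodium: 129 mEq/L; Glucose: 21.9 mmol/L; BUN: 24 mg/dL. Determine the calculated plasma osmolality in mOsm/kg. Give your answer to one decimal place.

Calculated osmolality = 2·Na + glucose + BUN/2.8
= 2·129 + 21.9 + 24/2.8
= 258 + 21.90 + 8.57
= 288.47 mOsm/kg

288.5 mOsm/kg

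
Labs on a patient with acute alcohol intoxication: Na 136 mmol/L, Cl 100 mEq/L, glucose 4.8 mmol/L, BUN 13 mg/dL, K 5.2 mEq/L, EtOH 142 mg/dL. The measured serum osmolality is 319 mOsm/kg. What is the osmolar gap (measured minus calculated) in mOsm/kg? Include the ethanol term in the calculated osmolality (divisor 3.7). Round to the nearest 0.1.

-0.8 mOsm/kg

Calculated osmolality = 2·Na + glucose + BUN/2.8 + ethanol/3.7
= 2·136 + 4.8 + 13/2.8 + 142/3.7
= 272 + 4.80 + 4.64 + 38.38
= 319.82 mOsm/kg ≈ 319.8 mOsm/kg
Osmolar gap = measured − calculated = 319 − 319.8 = -0.8 mOsm/kg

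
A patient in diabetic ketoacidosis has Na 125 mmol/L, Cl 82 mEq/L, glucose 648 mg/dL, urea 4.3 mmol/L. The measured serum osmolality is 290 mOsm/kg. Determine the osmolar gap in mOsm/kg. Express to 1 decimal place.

-0.3 mOsm/kg

Calculated osmolality = 2·Na + glucose/18 + urea
= 2·125 + 648/18 + 4.3
= 250 + 36 + 4.30
= 290.3 mOsm/kg ≈ 290.3 mOsm/kg
Osmolar gap = measured − calculated = 290 − 290.3 = -0.3 mOsm/kg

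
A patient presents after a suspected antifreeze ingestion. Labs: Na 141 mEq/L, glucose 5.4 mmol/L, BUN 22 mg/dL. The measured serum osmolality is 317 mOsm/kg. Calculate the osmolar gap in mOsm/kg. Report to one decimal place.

Calculated osmolality = 2·Na + glucose + BUN/2.8
= 2·141 + 5.4 + 22/2.8
= 282 + 5.40 + 7.86
= 295.26 mOsm/kg ≈ 295.3 mOsm/kg
Osmolar gap = measured − calculated = 317 − 295.3 = 21.7 mOsm/kg

21.7 mOsm/kg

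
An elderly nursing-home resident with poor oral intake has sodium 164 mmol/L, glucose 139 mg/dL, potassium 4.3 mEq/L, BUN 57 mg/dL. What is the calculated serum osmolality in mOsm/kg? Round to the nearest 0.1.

356.1 mOsm/kg

Calculated osmolality = 2·Na + glucose/18 + BUN/2.8
= 2·164 + 139/18 + 57/2.8
= 328 + 7.72 + 20.36
= 356.08 mOsm/kg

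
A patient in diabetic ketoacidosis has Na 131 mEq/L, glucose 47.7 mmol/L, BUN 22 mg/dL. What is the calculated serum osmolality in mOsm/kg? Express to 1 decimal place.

317.6 mOsm/kg

Calculated osmolality = 2·Na + glucose + BUN/2.8
= 2·131 + 47.7 + 22/2.8
= 262 + 47.70 + 7.86
= 317.56 mOsm/kg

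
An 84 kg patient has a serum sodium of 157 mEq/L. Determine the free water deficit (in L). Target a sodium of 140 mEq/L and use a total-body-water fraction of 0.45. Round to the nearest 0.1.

4.6 L

TBW = 0.45 · 84 = 37.8 L
Free water deficit = TBW · (Na/140 − 1)
= 37.8 · (157/140 − 1)
= 37.8 · 0.1214
= 4.59 L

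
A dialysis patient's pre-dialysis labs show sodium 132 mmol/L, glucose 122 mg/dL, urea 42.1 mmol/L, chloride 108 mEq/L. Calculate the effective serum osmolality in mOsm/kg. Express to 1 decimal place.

Effective osmolality excludes urea (freely permeant across cell membranes):
2·Na + glucose/18
= 2·132 + 122/18
= 264 + 6.78
= 270.78 mOsm/kg

270.8 mOsm/kg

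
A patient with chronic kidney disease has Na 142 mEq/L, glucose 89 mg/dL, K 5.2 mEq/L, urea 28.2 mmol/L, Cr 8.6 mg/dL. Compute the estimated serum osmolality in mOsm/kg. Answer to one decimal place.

317.1 mOsm/kg

Calculated osmolality = 2·Na + glucose/18 + urea
= 2·142 + 89/18 + 28.2
= 284 + 4.94 + 28.20
= 317.14 mOsm/kg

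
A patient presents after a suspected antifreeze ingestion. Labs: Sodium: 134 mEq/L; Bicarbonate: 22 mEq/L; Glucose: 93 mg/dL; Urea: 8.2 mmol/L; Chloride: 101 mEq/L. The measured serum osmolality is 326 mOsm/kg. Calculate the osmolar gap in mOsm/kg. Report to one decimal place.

44.6 mOsm/kg

Calculated osmolality = 2·Na + glucose/18 + urea
= 2·134 + 93/18 + 8.2
= 268 + 5.17 + 8.20
= 281.37 mOsm/kg ≈ 281.4 mOsm/kg
Osmolar gap = measured − calculated = 326 − 281.4 = 44.6 mOsm/kg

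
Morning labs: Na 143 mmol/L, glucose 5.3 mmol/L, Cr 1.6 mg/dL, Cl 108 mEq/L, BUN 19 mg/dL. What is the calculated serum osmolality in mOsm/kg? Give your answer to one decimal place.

298.1 mOsm/kg

Calculated osmolality = 2·Na + glucose + BUN/2.8
= 2·143 + 5.3 + 19/2.8
= 286 + 5.30 + 6.79
= 298.09 mOsm/kg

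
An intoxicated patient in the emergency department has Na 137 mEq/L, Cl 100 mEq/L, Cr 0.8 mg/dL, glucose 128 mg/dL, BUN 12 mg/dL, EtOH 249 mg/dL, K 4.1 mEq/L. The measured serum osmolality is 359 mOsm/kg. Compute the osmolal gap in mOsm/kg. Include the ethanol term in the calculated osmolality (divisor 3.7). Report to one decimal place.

6.3 mOsm/kg

Calculated osmolality = 2·Na + glucose/18 + BUN/2.8 + ethanol/3.7
= 2·137 + 128/18 + 12/2.8 + 249/3.7
= 274 + 7.11 + 4.29 + 67.30
= 352.7 mOsm/kg ≈ 352.7 mOsm/kg
Osmolar gap = measured − calculated = 359 − 352.7 = 6.3 mOsm/kg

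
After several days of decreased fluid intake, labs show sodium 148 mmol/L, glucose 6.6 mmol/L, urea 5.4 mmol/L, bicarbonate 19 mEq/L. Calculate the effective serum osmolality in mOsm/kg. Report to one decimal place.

Effective osmolality excludes urea (freely permeant across cell membranes):
2·Na + glucose
= 2·148 + 6.6
= 296 + 6.6
= 302.6 mOsm/kg

302.6 mOsm/kg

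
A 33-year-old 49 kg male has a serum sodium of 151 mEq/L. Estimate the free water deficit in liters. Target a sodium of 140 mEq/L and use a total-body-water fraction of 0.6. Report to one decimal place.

TBW = 0.6 · 49 = 29.4 L
Free water deficit = TBW · (Na/140 − 1)
= 29.4 · (151/140 − 1)
= 29.4 · 0.0786
= 2.31 L

2.3 L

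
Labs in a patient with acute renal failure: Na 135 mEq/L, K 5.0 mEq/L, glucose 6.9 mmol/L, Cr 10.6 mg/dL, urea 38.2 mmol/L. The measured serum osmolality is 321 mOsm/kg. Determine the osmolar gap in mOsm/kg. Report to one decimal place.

5.9 mOsm/kg

Calculated osmolality = 2·Na + glucose + urea
= 2·135 + 6.9 + 38.2
= 270 + 6.90 + 38.20
= 315.1 mOsm/kg ≈ 315.1 mOsm/kg
Osmolar gap = measured − calculated = 321 − 315.1 = 5.9 mOsm/kg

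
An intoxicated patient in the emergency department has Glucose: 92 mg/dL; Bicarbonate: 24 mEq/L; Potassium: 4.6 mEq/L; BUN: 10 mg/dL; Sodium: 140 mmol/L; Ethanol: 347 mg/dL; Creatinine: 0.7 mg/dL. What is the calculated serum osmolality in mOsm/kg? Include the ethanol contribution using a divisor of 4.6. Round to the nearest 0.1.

364.1 mOsm/kg

Calculated osmolality = 2·Na + glucose/18 + BUN/2.8 + ethanol/4.6
= 2·140 + 92/18 + 10/2.8 + 347/4.6
= 280 + 5.11 + 3.57 + 75.43
= 364.11 mOsm/kg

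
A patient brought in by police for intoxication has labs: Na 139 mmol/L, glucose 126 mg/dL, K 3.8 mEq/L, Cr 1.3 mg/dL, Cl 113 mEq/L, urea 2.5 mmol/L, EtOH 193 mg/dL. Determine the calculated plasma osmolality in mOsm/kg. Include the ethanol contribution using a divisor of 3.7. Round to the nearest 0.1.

339.7 mOsm/kg

Calculated osmolality = 2·Na + glucose/18 + urea + ethanol/3.7
= 2·139 + 126/18 + 2.5 + 193/3.7
= 278 + 7 + 2.50 + 52.16
= 339.66 mOsm/kg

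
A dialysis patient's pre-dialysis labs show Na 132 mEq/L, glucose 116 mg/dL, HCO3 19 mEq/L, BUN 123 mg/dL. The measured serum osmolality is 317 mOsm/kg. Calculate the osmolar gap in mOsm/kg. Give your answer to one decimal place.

2.6 mOsm/kg

Calculated osmolality = 2·Na + glucose/18 + BUN/2.8
= 2·132 + 116/18 + 123/2.8
= 264 + 6.44 + 43.93
= 314.37 mOsm/kg ≈ 314.4 mOsm/kg
Osmolar gap = measured − calculated = 317 − 314.4 = 2.6 mOsm/kg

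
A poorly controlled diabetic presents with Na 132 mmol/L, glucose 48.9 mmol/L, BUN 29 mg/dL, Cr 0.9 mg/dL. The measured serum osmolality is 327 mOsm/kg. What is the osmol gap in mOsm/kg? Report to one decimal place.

Calculated osmolality = 2·Na + glucose + BUN/2.8
= 2·132 + 48.9 + 29/2.8
= 264 + 48.90 + 10.36
= 323.26 mOsm/kg ≈ 323.3 mOsm/kg
Osmolar gap = measured − calculated = 327 − 323.3 = 3.7 mOsm/kg

3.7 mOsm/kg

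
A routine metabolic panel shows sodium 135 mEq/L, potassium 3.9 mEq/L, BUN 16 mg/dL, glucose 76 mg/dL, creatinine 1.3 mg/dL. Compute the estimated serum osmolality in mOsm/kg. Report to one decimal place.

279.9 mOsm/kg

Calculated osmolality = 2·Na + glucose/18 + BUN/2.8
= 2·135 + 76/18 + 16/2.8
= 270 + 4.22 + 5.71
= 279.93 mOsm/kg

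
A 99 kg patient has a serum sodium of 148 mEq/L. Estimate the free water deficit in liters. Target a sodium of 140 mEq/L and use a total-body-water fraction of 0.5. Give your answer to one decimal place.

TBW = 0.5 · 99 = 49.5 L
Free water deficit = TBW · (Na/140 − 1)
= 49.5 · (148/140 − 1)
= 49.5 · 0.0571
= 2.83 L

2.8 L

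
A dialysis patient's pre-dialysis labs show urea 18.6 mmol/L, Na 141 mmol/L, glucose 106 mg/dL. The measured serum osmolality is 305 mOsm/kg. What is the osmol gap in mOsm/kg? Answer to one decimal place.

Calculated osmolality = 2·Na + glucose/18 + urea
= 2·141 + 106/18 + 18.6
= 282 + 5.89 + 18.60
= 306.49 mOsm/kg ≈ 306.5 mOsm/kg
Osmolar gap = measured − calculated = 305 − 306.5 = -1.5 mOsm/kg

-1.5 mOsm/kg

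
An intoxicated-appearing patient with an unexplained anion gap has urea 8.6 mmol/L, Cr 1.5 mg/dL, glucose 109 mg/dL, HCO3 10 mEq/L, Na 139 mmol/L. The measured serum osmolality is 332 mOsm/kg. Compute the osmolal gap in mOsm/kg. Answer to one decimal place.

39.3 mOsm/kg

Calculated osmolality = 2·Na + glucose/18 + urea
= 2·139 + 109/18 + 8.6
= 278 + 6.06 + 8.60
= 292.66 mOsm/kg ≈ 292.7 mOsm/kg
Osmolar gap = measured − calculated = 332 − 292.7 = 39.3 mOsm/kg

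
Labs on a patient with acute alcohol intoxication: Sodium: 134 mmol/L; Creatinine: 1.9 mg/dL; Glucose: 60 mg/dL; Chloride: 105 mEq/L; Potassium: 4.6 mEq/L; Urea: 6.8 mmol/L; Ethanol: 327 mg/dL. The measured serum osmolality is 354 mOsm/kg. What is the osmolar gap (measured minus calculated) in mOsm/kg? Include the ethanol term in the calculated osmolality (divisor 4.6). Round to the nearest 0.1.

4.8 mOsm/kg

Calculated osmolality = 2·Na + glucose/18 + urea + ethanol/4.6
= 2·134 + 60/18 + 6.8 + 327/4.6
= 268 + 3.33 + 6.80 + 71.09
= 349.22 mOsm/kg ≈ 349.2 mOsm/kg
Osmolar gap = measured − calculated = 354 − 349.2 = 4.8 mOsm/kg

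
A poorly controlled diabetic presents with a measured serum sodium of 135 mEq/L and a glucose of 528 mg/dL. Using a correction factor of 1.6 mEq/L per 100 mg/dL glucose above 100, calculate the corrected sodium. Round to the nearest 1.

142 mEq/L

Corrected Na = measured Na + 1.6 · (glucose − 100)/100
= 135 + 1.6 · (528 − 100)/100
= 135 + 6.8
= 141.8 mEq/L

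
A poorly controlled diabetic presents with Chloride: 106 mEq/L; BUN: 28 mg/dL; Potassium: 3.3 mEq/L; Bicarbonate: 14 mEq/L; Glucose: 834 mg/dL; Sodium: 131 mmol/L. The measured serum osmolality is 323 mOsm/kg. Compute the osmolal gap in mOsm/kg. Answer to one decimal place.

Calculated osmolality = 2·Na + glucose/18 + BUN/2.8
= 2·131 + 834/18 + 28/2.8
= 262 + 46.33 + 10
= 318.33 mOsm/kg ≈ 318.3 mOsm/kg
Osmolar gap = measured − calculated = 323 − 318.3 = 4.7 mOsm/kg

4.7 mOsm/kg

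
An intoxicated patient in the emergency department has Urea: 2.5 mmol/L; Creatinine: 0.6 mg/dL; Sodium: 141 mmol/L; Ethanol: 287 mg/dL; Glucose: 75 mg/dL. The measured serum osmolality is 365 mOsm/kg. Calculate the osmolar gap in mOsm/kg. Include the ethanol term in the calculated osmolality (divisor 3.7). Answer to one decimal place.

-1.2 mOsm/kg

Calculated osmolality = 2·Na + glucose/18 + urea + ethanol/3.7
= 2·141 + 75/18 + 2.5 + 287/3.7
= 282 + 4.17 + 2.50 + 77.57
= 366.24 mOsm/kg ≈ 366.2 mOsm/kg
Osmolar gap = measured − calculated = 365 − 366.2 = -1.2 mOsm/kg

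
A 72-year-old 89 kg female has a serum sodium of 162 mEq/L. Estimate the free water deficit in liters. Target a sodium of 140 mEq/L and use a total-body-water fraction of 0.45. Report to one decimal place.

6.3 L

TBW = 0.45 · 89 = 40.05 L
Free water deficit = TBW · (Na/140 − 1)
= 40.05 · (162/140 − 1)
= 40.05 · 0.1571
= 6.29 L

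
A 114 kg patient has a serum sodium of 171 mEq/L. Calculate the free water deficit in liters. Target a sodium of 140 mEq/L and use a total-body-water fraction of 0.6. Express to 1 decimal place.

15.1 L

TBW = 0.6 · 114 = 68.4 L
Free water deficit = TBW · (Na/140 − 1)
= 68.4 · (171/140 − 1)
= 68.4 · 0.2214
= 15.14 L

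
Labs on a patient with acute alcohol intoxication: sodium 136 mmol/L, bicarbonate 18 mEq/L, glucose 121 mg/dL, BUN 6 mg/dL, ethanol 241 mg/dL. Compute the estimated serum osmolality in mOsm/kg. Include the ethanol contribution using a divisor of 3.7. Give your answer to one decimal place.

Calculated osmolality = 2·Na + glucose/18 + BUN/2.8 + ethanol/3.7
= 2·136 + 121/18 + 6/2.8 + 241/3.7
= 272 + 6.72 + 2.14 + 65.14
= 346 mOsm/kg

346.0 mOsm/kg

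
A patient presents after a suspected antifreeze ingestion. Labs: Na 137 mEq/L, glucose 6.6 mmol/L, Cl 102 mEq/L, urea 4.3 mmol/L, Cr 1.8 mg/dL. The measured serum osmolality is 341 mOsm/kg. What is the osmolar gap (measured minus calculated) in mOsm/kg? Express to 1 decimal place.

56.1 mOsm/kg

Calculated osmolality = 2·Na + glucose + urea
= 2·137 + 6.6 + 4.3
= 274 + 6.60 + 4.30
= 284.9 mOsm/kg ≈ 284.9 mOsm/kg
Osmolar gap = measured − calculated = 341 − 284.9 = 56.1 mOsm/kg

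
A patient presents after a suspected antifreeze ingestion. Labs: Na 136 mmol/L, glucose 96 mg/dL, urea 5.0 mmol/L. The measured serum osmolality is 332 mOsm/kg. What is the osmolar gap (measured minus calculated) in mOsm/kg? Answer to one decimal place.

Calculated osmolality = 2·Na + glucose/18 + urea
= 2·136 + 96/18 + 5
= 272 + 5.33 + 5
= 282.33 mOsm/kg ≈ 282.3 mOsm/kg
Osmolar gap = measured − calculated = 332 − 282.3 = 49.7 mOsm/kg

49.7 mOsm/kg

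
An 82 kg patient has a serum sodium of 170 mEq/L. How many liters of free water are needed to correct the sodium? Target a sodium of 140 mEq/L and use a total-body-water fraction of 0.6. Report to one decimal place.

TBW = 0.6 · 82 = 49.2 L
Free water deficit = TBW · (Na/140 − 1)
= 49.2 · (170/140 − 1)
= 49.2 · 0.2143
= 10.54 L

10.5 L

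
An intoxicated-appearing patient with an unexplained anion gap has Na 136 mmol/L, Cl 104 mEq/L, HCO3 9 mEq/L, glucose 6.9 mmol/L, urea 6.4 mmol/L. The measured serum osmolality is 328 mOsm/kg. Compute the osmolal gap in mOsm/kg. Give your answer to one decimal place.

42.7 mOsm/kg

Calculated osmolality = 2·Na + glucose + urea
= 2·136 + 6.9 + 6.4
= 272 + 6.90 + 6.40
= 285.3 mOsm/kg ≈ 285.3 mOsm/kg
Osmolar gap = measured − calculated = 328 − 285.3 = 42.7 mOsm/kg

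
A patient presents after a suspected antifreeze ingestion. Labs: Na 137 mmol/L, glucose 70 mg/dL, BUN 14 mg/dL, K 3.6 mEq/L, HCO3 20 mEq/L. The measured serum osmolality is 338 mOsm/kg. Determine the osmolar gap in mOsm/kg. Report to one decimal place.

Calculated osmolality = 2·Na + glucose/18 + BUN/2.8
= 2·137 + 70/18 + 14/2.8
= 274 + 3.89 + 5
= 282.89 mOsm/kg ≈ 282.9 mOsm/kg
Osmolar gap = measured − calculated = 338 − 282.9 = 55.1 mOsm/kg

55.1 mOsm/kg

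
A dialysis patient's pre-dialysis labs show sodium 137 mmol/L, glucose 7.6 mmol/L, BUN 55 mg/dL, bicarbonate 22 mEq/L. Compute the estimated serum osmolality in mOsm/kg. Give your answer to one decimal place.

Calculated osmolality = 2·Na + glucose + BUN/2.8
= 2·137 + 7.6 + 55/2.8
= 274 + 7.60 + 19.64
= 301.24 mOsm/kg

301.2 mOsm/kg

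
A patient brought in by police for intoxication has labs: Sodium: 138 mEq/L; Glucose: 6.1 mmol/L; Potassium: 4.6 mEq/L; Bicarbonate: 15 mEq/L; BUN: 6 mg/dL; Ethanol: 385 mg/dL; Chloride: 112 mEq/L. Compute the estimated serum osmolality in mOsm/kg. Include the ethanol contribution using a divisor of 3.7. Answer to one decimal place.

388.3 mOsm/kg

Calculated osmolality = 2·Na + glucose + BUN/2.8 + ethanol/3.7
= 2·138 + 6.1 + 6/2.8 + 385/3.7
= 276 + 6.10 + 2.14 + 104.05
= 388.29 mOsm/kg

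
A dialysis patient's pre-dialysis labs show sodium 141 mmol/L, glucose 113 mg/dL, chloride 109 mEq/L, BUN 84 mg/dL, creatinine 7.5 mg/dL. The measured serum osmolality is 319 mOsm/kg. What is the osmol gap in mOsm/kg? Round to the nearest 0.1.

Calculated osmolality = 2·Na + glucose/18 + BUN/2.8
= 2·141 + 113/18 + 84/2.8
= 282 + 6.28 + 30
= 318.28 mOsm/kg ≈ 318.3 mOsm/kg
Osmolar gap = measured − calculated = 319 − 318.3 = 0.7 mOsm/kg

0.7 mOsm/kg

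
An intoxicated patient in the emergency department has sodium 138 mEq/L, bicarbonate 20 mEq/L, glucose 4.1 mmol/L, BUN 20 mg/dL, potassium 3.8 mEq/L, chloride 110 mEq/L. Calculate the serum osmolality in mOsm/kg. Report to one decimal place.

Calculated osmolality = 2·Na + glucose + BUN/2.8
= 2·138 + 4.1 + 20/2.8
= 276 + 4.10 + 7.14
= 287.24 mOsm/kg

287.2 mOsm/kg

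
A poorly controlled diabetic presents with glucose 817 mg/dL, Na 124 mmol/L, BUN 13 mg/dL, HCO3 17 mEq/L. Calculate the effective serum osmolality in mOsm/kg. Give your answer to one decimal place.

293.4 mOsm/kg

Effective osmolality excludes urea (freely permeant across cell membranes):
2·Na + glucose/18
= 2·124 + 817/18
= 248 + 45.39
= 293.39 mOsm/kg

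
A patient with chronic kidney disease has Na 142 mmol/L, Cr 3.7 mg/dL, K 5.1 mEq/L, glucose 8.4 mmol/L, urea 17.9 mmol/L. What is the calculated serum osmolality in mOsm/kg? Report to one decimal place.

310.3 mOsm/kg

Calculated osmolality = 2·Na + glucose + urea
= 2·142 + 8.4 + 17.9
= 284 + 8.40 + 17.90
= 310.3 mOsm/kg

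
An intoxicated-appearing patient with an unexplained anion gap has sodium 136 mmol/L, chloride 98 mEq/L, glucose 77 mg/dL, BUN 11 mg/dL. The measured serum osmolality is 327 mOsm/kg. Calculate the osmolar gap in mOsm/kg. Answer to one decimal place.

46.8 mOsm/kg

Calculated osmolality = 2·Na + glucose/18 + BUN/2.8
= 2·136 + 77/18 + 11/2.8
= 272 + 4.28 + 3.93
= 280.21 mOsm/kg ≈ 280.2 mOsm/kg
Osmolar gap = measured − calculated = 327 − 280.2 = 46.8 mOsm/kg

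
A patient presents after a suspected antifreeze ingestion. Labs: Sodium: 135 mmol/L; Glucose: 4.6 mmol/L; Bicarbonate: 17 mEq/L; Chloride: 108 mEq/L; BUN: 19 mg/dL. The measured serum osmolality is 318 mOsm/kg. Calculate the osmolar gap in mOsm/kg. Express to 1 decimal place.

Calculated osmolality = 2·Na + glucose + BUN/2.8
= 2·135 + 4.6 + 19/2.8
= 270 + 4.60 + 6.79
= 281.39 mOsm/kg ≈ 281.4 mOsm/kg
Osmolar gap = measured − calculated = 318 − 281.4 = 36.6 mOsm/kg

36.6 mOsm/kg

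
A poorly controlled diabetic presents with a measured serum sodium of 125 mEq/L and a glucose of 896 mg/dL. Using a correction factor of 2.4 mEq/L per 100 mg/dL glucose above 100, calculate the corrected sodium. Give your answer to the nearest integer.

Corrected Na = measured Na + 2.4 · (glucose − 100)/100
= 125 + 2.4 · (896 − 100)/100
= 125 + 19.1
= 144.1 mEq/L

144 mEq/L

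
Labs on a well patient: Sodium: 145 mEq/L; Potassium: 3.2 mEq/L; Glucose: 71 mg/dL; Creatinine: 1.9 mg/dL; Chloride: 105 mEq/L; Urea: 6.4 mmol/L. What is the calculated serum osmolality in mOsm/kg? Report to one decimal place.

Calculated osmolality = 2·Na + glucose/18 + urea
= 2·145 + 71/18 + 6.4
= 290 + 3.94 + 6.40
= 300.34 mOsm/kg

300.3 mOsm/kg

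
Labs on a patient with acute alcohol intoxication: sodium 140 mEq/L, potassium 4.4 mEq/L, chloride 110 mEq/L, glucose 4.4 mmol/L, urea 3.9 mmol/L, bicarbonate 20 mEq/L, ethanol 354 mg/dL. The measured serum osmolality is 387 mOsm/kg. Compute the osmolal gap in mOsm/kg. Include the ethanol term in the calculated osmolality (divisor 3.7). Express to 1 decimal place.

3.0 mOsm/kg

Calculated osmolality = 2·Na + glucose + urea + ethanol/3.7
= 2·140 + 4.4 + 3.9 + 354/3.7
= 280 + 4.40 + 3.90 + 95.68
= 383.98 mOsm/kg ≈ 384.0 mOsm/kg
Osmolar gap = measured − calculated = 387 − 384.0 = 3.0 mOsm/kg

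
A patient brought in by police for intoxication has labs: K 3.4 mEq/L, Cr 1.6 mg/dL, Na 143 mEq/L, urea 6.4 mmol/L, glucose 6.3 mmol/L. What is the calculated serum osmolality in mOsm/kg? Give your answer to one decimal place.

Calculated osmolality = 2·Na + glucose + urea
= 2·143 + 6.3 + 6.4
= 286 + 6.30 + 6.40
= 298.7 mOsm/kg

298.7 mOsm/kg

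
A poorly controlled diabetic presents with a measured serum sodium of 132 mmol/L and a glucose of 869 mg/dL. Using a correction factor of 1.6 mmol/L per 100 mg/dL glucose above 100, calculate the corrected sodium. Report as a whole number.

Corrected Na = measured Na + 1.6 · (glucose − 100)/100
= 132 + 1.6 · (869 − 100)/100
= 132 + 12.3
= 144.3 mmol/L

144 mmol/L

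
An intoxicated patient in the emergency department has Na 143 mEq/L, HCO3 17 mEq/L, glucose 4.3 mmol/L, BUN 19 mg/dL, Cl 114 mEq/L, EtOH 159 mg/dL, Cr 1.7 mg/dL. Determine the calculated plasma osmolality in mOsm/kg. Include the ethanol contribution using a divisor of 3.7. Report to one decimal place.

Calculated osmolality = 2·Na + glucose + BUN/2.8 + ethanol/3.7
= 2·143 + 4.3 + 19/2.8 + 159/3.7
= 286 + 4.30 + 6.79 + 42.97
= 340.06 mOsm/kg

340.1 mOsm/kg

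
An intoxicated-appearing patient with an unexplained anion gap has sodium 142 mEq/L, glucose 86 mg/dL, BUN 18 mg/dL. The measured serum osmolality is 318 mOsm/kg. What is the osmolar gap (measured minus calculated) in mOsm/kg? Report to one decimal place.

22.8 mOsm/kg

Calculated osmolality = 2·Na + glucose/18 + BUN/2.8
= 2·142 + 86/18 + 18/2.8
= 284 + 4.78 + 6.43
= 295.21 mOsm/kg ≈ 295.2 mOsm/kg
Osmolar gap = measured − calculated = 318 − 295.2 = 22.8 mOsm/kg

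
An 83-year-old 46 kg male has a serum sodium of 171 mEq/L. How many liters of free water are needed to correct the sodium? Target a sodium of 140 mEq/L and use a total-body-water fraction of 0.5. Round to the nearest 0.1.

5.1 L

TBW = 0.5 · 46 = 23 L
Free water deficit = TBW · (Na/140 − 1)
= 23 · (171/140 − 1)
= 23 · 0.2214
= 5.09 L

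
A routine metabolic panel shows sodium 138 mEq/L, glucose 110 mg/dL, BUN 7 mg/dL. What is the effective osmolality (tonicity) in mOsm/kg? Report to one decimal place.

Effective osmolality excludes urea (freely permeant across cell membranes):
2·Na + glucose/18
= 2·138 + 110/18
= 276 + 6.11
= 282.11 mOsm/kg

282.1 mOsm/kg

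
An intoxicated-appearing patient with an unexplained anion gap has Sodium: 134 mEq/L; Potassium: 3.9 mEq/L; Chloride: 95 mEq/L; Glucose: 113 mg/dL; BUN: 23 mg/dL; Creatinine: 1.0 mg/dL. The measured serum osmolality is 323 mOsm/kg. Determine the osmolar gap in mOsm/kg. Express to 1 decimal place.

40.5 mOsm/kg

Calculated osmolality = 2·Na + glucose/18 + BUN/2.8
= 2·134 + 113/18 + 23/2.8
= 268 + 6.28 + 8.21
= 282.49 mOsm/kg ≈ 282.5 mOsm/kg
Osmolar gap = measured − calculated = 323 − 282.5 = 40.5 mOsm/kg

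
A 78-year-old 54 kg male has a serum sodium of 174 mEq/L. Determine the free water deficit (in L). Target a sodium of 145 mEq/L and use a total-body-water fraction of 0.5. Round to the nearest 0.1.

5.4 L

TBW = 0.5 · 54 = 27 L
Free water deficit = TBW · (Na/145 − 1)
= 27 · (174/145 − 1)
= 27 · 0.2
= 5.4 L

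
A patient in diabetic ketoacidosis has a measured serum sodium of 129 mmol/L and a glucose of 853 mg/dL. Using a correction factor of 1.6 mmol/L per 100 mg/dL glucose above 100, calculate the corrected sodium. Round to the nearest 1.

141 mmol/L

Corrected Na = measured Na + 1.6 · (glucose − 100)/100
= 129 + 1.6 · (853 − 100)/100
= 129 + 12
= 141 mmol/L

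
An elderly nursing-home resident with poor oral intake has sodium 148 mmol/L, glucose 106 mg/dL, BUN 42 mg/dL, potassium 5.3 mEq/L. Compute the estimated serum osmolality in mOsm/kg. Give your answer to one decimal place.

316.9 mOsm/kg

Calculated osmolality = 2·Na + glucose/18 + BUN/2.8
= 2·148 + 106/18 + 42/2.8
= 296 + 5.89 + 15
= 316.89 mOsm/kg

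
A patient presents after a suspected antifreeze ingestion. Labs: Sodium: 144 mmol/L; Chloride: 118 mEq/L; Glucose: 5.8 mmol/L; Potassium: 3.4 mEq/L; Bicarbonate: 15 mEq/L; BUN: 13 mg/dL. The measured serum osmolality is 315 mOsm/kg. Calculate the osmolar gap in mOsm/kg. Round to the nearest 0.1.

Calculated osmolality = 2·Na + glucose + BUN/2.8
= 2·144 + 5.8 + 13/2.8
= 288 + 5.80 + 4.64
= 298.44 mOsm/kg ≈ 298.4 mOsm/kg
Osmolar gap = measured − calculated = 315 − 298.4 = 16.6 mOsm/kg

16.6 mOsm/kg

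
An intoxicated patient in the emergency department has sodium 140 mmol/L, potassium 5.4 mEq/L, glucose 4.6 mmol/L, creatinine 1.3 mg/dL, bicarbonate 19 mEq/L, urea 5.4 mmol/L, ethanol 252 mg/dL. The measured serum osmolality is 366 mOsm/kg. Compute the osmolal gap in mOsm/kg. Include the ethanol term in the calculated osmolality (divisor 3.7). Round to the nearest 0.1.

7.9 mOsm/kg

Calculated osmolality = 2·Na + glucose + urea + ethanol/3.7
= 2·140 + 4.6 + 5.4 + 252/3.7
= 280 + 4.60 + 5.40 + 68.11
= 358.11 mOsm/kg ≈ 358.1 mOsm/kg
Osmolar gap = measured − calculated = 366 − 358.1 = 7.9 mOsm/kg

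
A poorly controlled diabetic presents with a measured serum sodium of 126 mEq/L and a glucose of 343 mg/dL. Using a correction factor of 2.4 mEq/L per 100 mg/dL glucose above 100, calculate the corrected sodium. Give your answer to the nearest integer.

Corrected Na = measured Na + 2.4 · (glucose − 100)/100
= 126 + 2.4 · (343 − 100)/100
= 126 + 5.8
= 131.8 mEq/L

132 mEq/L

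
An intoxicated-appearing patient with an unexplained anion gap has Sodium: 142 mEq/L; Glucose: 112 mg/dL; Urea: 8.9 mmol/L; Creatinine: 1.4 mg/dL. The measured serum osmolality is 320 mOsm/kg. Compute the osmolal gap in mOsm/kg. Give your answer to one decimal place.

20.9 mOsm/kg

Calculated osmolality = 2·Na + glucose/18 + urea
= 2·142 + 112/18 + 8.9
= 284 + 6.22 + 8.90
= 299.12 mOsm/kg ≈ 299.1 mOsm/kg
Osmolar gap = measured − calculated = 320 − 299.1 = 20.9 mOsm/kg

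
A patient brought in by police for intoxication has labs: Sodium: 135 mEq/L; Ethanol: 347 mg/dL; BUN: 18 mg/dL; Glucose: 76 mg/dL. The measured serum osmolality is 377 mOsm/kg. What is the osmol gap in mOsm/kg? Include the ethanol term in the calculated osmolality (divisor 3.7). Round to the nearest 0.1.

2.6 mOsm/kg

Calculated osmolality = 2·Na + glucose/18 + BUN/2.8 + ethanol/3.7
= 2·135 + 76/18 + 18/2.8 + 347/3.7
= 270 + 4.22 + 6.43 + 93.78
= 374.43 mOsm/kg ≈ 374.4 mOsm/kg
Osmolar gap = measured − calculated = 377 − 374.4 = 2.6 mOsm/kg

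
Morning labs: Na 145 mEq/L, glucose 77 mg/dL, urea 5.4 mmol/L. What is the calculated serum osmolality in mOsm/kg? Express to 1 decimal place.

299.7 mOsm/kg

Calculated osmolality = 2·Na + glucose/18 + urea
= 2·145 + 77/18 + 5.4
= 290 + 4.28 + 5.40
= 299.68 mOsm/kg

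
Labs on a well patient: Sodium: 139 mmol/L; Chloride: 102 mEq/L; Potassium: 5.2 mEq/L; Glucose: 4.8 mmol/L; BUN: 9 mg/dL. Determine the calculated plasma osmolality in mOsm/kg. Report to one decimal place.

286.0 mOsm/kg

Calculated osmolality = 2·Na + glucose + BUN/2.8
= 2·139 + 4.8 + 9/2.8
= 278 + 4.80 + 3.21
= 286.01 mOsm/kg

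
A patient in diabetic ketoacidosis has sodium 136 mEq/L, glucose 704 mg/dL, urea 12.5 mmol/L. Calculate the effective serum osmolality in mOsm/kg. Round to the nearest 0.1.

311.1 mOsm/kg

Effective osmolality excludes urea (freely permeant across cell membranes):
2·Na + glucose/18
= 2·136 + 704/18
= 272 + 39.11
= 311.11 mOsm/kg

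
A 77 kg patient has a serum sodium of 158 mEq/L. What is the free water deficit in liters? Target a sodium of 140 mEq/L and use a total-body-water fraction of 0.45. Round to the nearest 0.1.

TBW = 0.45 · 77 = 34.65 L
Free water deficit = TBW · (Na/140 − 1)
= 34.65 · (158/140 − 1)
= 34.65 · 0.1286
= 4.46 L

4.5 L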